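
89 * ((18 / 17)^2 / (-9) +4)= 99680 / 289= 344.91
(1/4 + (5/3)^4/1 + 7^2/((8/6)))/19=2.35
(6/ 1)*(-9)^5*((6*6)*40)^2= -734664038400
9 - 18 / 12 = 15 / 2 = 7.50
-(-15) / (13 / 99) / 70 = 297 / 182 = 1.63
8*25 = 200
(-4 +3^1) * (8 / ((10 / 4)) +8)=-56 / 5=-11.20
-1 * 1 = -1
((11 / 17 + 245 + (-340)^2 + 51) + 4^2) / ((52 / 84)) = 41380815 / 221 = 187243.51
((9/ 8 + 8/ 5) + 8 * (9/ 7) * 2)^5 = 11809646353408768843/ 1721036800000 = 6861937.15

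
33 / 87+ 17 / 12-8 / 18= 1411 / 1044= 1.35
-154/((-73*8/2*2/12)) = 231/73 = 3.16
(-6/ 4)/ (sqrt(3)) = -sqrt(3)/ 2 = -0.87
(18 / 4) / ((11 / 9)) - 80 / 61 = 3181 / 1342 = 2.37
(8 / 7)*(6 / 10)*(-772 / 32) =-579 / 35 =-16.54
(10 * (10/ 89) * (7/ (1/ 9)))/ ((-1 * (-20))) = 315/ 89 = 3.54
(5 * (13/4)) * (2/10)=13/4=3.25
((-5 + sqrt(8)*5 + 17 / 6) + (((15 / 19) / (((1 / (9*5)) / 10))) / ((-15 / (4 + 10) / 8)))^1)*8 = -1210588 / 57 + 80*sqrt(2) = -21125.25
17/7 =2.43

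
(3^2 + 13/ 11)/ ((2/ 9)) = 504/ 11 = 45.82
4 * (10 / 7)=40 / 7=5.71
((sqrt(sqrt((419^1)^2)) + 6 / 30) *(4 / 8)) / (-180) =-sqrt(419) / 360- 1 / 1800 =-0.06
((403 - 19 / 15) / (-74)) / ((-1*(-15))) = -3013 / 8325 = -0.36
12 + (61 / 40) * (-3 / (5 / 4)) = 8.34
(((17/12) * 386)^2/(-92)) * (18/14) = -10764961/2576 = -4178.94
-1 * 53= -53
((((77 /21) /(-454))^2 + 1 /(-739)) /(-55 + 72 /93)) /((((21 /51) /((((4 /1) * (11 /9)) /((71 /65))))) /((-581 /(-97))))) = 55219595234375 /35709105226444317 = 0.00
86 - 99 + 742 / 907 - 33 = -40980 / 907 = -45.18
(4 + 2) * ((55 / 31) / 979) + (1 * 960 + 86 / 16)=21307997 / 22072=965.39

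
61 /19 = 3.21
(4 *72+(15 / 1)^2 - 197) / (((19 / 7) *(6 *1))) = 1106 / 57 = 19.40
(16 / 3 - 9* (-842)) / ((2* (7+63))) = 54.17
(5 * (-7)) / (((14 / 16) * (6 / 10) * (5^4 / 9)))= -24 / 25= -0.96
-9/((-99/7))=7/11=0.64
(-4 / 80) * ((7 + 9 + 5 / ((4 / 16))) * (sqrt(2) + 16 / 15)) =-9 * sqrt(2) / 5 - 48 / 25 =-4.47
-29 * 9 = -261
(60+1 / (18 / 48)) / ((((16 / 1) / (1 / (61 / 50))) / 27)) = 10575 / 122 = 86.68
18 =18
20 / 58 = 10 / 29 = 0.34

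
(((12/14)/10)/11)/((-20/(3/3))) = -3/7700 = -0.00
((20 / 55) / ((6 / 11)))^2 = 4 / 9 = 0.44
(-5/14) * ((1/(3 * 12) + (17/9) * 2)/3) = -685/1512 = -0.45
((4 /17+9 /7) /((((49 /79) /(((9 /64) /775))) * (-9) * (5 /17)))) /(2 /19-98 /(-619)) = -168170539 /263698400000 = -0.00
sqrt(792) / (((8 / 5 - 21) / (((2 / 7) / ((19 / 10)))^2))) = -12000 * sqrt(22) / 1715833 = -0.03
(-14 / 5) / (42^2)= -1 / 630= -0.00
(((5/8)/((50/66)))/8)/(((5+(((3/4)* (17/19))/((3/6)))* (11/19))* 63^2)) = 3971/882917280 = 0.00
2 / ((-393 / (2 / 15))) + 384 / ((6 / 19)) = 7168316 / 5895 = 1216.00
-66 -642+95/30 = -4229/6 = -704.83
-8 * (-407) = 3256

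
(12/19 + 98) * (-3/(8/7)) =-19677/76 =-258.91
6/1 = 6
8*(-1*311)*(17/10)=-4229.60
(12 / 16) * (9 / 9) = 3 / 4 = 0.75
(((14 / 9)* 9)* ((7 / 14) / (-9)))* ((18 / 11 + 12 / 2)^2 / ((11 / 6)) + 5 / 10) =-602021 / 23958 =-25.13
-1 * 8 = -8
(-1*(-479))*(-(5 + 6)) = -5269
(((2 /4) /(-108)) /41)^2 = 1 /78428736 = 0.00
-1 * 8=-8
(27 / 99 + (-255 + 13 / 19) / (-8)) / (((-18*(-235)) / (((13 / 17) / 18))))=0.00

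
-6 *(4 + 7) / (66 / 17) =-17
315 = 315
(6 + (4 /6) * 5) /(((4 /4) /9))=84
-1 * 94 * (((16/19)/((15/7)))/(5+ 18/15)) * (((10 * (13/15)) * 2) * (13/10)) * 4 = -14233856/26505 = -537.03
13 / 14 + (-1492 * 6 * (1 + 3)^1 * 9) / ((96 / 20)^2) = -97906 / 7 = -13986.57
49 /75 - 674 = -50501 /75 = -673.35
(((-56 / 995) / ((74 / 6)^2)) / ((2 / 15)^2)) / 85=-0.00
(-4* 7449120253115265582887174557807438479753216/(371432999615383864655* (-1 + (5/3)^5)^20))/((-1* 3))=4881679697272184094471374841494470000109108710679301203054841965507228900598573170688/553554138346799272953996181010516528781474650035152313562648658782522964579638248655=8.82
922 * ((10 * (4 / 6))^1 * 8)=147520 / 3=49173.33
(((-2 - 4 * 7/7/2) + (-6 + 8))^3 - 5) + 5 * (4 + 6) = 37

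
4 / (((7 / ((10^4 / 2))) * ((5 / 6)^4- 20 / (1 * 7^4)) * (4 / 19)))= 8446032000 / 294941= 28636.34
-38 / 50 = -19 / 25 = -0.76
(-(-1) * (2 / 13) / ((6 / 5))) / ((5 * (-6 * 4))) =-1 / 936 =-0.00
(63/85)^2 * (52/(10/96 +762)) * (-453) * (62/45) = -30915271296/1321488625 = -23.39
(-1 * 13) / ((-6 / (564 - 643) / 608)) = -312208 / 3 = -104069.33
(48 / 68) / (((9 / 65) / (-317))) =-82420 / 51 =-1616.08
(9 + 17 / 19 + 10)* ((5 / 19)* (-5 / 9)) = -1050 / 361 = -2.91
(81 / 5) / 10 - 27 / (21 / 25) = -10683 / 350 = -30.52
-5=-5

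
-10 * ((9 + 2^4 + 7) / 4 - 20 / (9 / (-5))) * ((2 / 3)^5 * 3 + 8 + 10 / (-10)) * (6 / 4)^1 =-515140 / 243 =-2119.92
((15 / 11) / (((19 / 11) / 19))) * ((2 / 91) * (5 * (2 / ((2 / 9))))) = 1350 / 91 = 14.84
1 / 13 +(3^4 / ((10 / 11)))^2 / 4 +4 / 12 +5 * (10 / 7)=217554313 / 109200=1992.26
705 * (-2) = -1410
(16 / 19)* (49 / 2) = 392 / 19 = 20.63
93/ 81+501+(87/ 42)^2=506.44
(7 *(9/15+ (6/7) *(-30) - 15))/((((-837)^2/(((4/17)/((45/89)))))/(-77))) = 1425424/99247275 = 0.01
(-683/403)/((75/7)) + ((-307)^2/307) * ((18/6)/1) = 27832444/30225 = 920.84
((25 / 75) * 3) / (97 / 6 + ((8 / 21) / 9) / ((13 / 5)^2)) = 63882 / 1033159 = 0.06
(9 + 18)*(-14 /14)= -27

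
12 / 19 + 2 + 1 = 69 / 19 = 3.63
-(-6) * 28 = 168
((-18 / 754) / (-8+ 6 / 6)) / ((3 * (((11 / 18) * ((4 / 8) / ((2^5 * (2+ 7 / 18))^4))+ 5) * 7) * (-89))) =-2688654508032 / 7367348031003825683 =-0.00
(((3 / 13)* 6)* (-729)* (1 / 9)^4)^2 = 0.02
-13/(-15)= 13/15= 0.87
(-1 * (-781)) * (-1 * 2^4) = -12496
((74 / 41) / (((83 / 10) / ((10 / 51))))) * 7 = 51800 / 173553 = 0.30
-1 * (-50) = 50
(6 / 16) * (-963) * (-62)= 22389.75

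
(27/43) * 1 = 27/43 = 0.63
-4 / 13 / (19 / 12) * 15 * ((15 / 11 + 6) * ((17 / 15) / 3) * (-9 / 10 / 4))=24786 / 13585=1.82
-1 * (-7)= 7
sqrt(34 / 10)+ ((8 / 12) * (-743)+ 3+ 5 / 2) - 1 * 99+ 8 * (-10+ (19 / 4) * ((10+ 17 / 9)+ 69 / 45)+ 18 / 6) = -132.94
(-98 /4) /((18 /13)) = -637 /36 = -17.69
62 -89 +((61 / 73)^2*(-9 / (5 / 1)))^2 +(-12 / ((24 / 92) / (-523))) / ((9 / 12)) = 68266346299138 / 2129868075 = 32051.91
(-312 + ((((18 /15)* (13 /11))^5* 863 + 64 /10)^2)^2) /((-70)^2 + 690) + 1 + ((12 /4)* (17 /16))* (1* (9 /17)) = 309934187921960315960858459302011028499081404298713 /2869165398920448647639152526855468750000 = 108022419355.32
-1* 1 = -1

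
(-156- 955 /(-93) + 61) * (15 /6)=-19700 /93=-211.83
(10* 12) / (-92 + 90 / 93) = -1860 / 1411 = -1.32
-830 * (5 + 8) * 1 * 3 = -32370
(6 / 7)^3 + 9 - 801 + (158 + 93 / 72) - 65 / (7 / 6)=-5661911 / 8232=-687.79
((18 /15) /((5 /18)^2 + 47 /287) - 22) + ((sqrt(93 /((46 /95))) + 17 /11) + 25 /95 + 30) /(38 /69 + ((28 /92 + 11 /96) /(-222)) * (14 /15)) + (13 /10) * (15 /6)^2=432 * sqrt(406410) /10909 + 100213569217299 /2043136573720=74.29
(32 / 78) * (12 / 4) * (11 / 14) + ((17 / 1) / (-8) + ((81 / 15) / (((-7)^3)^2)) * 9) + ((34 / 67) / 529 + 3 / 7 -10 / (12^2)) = -7781219331413 / 9757410406380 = -0.80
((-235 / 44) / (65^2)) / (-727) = 47 / 27029860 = 0.00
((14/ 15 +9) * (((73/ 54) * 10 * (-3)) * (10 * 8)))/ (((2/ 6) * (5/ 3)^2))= -174032/ 5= -34806.40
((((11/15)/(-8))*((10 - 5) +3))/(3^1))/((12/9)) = -11/60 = -0.18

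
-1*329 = -329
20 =20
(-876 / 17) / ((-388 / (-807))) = -176733 / 1649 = -107.18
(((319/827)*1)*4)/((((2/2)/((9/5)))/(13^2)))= 1940796/4135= 469.36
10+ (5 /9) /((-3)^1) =265 /27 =9.81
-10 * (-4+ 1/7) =270/7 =38.57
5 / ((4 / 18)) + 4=53 / 2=26.50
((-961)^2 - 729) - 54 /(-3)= 922810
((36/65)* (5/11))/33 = 12/1573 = 0.01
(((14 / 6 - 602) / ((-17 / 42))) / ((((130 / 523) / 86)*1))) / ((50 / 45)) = 2548835793 / 5525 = 461327.75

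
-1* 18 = -18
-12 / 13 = -0.92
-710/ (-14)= 355/ 7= 50.71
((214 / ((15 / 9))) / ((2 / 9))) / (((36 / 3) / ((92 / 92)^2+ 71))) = 17334 / 5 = 3466.80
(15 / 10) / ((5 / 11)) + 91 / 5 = 43 / 2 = 21.50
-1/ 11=-0.09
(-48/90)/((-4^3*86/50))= 5/1032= 0.00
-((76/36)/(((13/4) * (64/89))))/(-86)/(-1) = -1691/160992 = -0.01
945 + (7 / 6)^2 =34069 / 36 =946.36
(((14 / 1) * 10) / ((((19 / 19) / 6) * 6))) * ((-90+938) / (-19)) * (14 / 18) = -831040 / 171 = -4859.88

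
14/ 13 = 1.08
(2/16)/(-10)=-1/80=-0.01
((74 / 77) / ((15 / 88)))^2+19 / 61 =21587779 / 672525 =32.10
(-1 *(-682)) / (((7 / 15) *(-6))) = -1705 / 7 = -243.57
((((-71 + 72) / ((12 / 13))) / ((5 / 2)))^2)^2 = 28561 / 810000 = 0.04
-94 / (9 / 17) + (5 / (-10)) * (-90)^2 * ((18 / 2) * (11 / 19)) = -21280.19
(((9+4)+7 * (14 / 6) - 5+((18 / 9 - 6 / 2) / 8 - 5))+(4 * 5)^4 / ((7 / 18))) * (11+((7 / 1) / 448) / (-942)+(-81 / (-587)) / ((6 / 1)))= 4535381.35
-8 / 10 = -4 / 5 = -0.80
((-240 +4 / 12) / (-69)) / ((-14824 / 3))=-719 / 1022856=-0.00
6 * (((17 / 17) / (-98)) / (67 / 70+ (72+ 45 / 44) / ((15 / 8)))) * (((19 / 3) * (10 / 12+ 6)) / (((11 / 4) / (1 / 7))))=-3116 / 903315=-0.00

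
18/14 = 9/7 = 1.29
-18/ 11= -1.64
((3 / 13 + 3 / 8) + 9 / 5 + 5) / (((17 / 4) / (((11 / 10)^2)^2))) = 56382491 / 22100000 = 2.55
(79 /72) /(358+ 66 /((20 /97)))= 395 /244116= 0.00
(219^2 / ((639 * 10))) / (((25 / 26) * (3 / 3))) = 69277 / 8875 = 7.81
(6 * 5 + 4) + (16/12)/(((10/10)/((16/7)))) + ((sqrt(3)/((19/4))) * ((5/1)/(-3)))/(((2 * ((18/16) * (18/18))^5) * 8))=778/21 - 40960 * sqrt(3)/3365793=37.03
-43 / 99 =-0.43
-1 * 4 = -4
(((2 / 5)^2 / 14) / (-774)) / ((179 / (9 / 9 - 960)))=0.00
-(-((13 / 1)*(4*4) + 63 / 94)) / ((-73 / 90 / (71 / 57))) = -20889975 / 65189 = -320.45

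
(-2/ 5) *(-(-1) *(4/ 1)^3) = -128/ 5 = -25.60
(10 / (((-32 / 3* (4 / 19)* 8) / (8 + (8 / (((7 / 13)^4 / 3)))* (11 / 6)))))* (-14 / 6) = 30302435 / 43904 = 690.20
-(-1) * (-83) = -83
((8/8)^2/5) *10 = 2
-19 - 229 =-248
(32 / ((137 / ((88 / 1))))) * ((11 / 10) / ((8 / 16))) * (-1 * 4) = -123904 / 685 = -180.88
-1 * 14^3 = -2744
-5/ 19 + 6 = 109/ 19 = 5.74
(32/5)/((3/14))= 448/15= 29.87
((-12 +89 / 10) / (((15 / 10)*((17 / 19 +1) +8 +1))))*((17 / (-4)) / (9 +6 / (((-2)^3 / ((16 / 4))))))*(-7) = -70091 / 74520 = -0.94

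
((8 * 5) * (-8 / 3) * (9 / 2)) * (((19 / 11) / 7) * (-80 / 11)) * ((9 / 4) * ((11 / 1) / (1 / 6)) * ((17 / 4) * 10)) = 5436467.53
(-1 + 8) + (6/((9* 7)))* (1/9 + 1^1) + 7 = 2666/189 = 14.11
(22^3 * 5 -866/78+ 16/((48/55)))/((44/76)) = 13152066/143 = 91972.49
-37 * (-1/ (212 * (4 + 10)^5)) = 37/ 114018688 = 0.00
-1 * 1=-1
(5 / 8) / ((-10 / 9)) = -9 / 16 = -0.56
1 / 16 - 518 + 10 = -8127 / 16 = -507.94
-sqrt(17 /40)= -sqrt(170) /20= -0.65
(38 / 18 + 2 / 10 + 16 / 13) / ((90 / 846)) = 97384 / 2925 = 33.29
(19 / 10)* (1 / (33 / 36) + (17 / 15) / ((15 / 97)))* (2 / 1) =395941 / 12375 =32.00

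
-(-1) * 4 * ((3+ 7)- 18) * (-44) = 1408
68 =68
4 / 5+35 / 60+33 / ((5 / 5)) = 2063 / 60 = 34.38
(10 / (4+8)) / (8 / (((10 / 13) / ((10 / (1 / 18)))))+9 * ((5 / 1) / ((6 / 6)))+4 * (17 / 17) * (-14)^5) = -0.00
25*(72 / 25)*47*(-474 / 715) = -2243.38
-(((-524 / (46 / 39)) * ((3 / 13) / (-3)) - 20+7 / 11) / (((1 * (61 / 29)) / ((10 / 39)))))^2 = -131196084100 / 40251995641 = -3.26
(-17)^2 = 289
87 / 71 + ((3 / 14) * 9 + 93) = 95577 / 994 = 96.15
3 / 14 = 0.21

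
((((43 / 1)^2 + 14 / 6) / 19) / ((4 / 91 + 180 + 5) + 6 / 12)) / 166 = 505414 / 159761139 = 0.00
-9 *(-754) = 6786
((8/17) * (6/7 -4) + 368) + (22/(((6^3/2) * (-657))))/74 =114508223843/312419268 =366.52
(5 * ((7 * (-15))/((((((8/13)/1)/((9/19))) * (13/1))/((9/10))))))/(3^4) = -105/304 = -0.35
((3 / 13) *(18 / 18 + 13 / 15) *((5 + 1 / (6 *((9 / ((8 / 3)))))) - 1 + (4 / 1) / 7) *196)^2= 168769785856 / 1108809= 152208.17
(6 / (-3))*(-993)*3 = 5958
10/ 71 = 0.14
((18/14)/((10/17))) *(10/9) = 17/7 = 2.43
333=333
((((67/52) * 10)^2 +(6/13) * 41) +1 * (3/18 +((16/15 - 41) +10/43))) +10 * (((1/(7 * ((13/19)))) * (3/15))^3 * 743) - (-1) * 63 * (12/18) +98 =2779673707969/9721065900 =285.94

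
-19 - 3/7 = -136/7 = -19.43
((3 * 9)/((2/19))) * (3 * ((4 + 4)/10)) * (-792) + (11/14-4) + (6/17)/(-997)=-578453929881/1186430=-487558.41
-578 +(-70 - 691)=-1339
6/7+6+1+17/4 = 339/28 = 12.11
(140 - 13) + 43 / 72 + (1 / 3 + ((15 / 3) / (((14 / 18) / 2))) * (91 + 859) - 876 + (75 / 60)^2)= 11559521 / 1008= 11467.78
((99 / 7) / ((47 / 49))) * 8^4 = 2838528 / 47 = 60394.21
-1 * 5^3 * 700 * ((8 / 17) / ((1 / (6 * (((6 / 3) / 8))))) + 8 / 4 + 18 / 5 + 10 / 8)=-11239375 / 17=-661139.71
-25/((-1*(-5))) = -5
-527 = -527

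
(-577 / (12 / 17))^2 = 96216481 / 144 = 668170.01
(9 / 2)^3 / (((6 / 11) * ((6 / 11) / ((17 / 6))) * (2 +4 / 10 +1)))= 16335 / 64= 255.23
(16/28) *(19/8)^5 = 2476099/57344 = 43.18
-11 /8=-1.38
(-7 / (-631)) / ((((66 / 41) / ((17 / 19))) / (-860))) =-5.30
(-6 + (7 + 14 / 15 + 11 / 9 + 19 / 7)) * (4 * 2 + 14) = 40678 / 315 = 129.14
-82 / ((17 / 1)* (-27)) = 82 / 459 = 0.18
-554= -554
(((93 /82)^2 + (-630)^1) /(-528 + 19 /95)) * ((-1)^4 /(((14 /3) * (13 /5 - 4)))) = -0.18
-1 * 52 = -52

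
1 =1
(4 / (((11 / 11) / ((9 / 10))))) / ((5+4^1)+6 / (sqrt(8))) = 36 / 85 - 6*sqrt(2) / 85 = 0.32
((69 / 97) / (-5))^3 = -328509 / 114084125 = -0.00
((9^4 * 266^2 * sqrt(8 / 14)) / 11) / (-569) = -132637176 * sqrt(7) / 6259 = -56067.26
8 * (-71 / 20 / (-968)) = 71 / 2420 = 0.03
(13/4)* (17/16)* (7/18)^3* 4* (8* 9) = 58.49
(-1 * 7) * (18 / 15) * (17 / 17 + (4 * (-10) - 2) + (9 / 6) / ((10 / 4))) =8484 / 25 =339.36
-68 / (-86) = 34 / 43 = 0.79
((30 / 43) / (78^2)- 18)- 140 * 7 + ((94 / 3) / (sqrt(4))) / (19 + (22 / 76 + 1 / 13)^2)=-203023222757467 / 203597140890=-997.18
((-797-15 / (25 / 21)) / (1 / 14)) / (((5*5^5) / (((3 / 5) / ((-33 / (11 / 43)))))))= 56672 / 16796875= 0.00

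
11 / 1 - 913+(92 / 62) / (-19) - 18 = -541926 / 589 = -920.08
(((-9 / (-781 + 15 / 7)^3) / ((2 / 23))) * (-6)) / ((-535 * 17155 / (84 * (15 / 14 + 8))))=81154143 / 743673061783359200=0.00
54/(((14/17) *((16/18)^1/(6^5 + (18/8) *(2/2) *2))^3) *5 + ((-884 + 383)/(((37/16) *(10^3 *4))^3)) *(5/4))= -228086648034490744542225000000/3316236488302165219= -68778764373.12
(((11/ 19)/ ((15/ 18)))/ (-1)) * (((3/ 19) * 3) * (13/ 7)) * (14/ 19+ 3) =-548262/ 240065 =-2.28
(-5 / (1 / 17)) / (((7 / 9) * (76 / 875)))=-95625 / 76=-1258.22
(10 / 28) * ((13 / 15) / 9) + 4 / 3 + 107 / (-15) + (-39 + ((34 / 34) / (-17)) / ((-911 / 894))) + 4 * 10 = -137801749 / 29270430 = -4.71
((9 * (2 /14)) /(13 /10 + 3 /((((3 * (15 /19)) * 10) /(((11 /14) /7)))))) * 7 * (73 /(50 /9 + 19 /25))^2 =728407687500 /796116671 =914.95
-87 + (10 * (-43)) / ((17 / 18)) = -9219 / 17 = -542.29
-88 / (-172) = 22 / 43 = 0.51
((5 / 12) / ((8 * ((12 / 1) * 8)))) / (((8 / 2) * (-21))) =-5 / 774144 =-0.00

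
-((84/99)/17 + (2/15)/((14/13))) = -1137/6545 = -0.17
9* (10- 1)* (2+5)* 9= 5103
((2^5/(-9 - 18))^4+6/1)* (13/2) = 27541943/531441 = 51.83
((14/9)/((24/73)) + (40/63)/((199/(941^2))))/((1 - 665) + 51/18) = -425742703/99468558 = -4.28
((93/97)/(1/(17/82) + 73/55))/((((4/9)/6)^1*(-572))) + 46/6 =16465799/2148744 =7.66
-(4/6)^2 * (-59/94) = 118/423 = 0.28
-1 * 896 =-896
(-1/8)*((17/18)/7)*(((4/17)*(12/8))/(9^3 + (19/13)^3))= -0.00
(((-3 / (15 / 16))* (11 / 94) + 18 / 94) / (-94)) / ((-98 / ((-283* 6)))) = 36507 / 1082410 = 0.03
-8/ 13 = -0.62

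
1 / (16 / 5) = 5 / 16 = 0.31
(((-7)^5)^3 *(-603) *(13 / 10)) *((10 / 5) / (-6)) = -12405378225481059 / 10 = -1240537822548105.90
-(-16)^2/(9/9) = -256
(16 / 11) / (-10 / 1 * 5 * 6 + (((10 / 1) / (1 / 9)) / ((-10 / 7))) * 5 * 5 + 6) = -16 / 20559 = -0.00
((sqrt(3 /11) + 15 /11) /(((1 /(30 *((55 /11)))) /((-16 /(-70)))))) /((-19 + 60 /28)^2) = 420 *sqrt(33) /38291 + 6300 /38291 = 0.23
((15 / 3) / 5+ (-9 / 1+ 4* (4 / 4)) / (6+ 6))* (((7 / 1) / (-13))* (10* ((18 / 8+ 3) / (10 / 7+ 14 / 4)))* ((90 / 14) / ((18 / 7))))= -60025 / 7176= -8.36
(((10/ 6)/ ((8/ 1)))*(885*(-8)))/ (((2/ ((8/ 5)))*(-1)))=1180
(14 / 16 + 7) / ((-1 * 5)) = -63 / 40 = -1.58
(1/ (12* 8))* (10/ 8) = 5/ 384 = 0.01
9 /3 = 3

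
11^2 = 121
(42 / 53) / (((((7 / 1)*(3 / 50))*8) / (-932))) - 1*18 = -12604 / 53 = -237.81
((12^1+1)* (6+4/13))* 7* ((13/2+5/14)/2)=1968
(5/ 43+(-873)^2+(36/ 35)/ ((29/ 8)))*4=133052550656/ 43645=3048517.60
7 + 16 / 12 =25 / 3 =8.33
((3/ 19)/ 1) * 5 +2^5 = 623/ 19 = 32.79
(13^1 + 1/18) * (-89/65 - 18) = -59173/234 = -252.88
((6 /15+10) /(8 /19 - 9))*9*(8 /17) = -71136 /13855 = -5.13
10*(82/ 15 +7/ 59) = 9886/ 177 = 55.85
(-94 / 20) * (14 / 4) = -329 / 20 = -16.45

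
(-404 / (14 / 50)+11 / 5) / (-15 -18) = 50423 / 1155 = 43.66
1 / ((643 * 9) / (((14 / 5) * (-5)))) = -14 / 5787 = -0.00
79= 79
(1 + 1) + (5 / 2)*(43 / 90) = 115 / 36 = 3.19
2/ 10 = 1/ 5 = 0.20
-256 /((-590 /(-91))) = -11648 /295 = -39.48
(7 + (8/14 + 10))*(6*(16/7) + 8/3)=14104/49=287.84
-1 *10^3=-1000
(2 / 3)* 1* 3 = 2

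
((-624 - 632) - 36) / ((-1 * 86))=646 / 43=15.02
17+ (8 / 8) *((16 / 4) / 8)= 35 / 2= 17.50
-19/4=-4.75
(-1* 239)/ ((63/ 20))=-4780/ 63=-75.87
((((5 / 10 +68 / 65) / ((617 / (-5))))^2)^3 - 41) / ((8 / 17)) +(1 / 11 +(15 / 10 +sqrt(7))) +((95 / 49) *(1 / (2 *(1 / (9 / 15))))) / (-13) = -6289211189675317216999867490853 / 73490266825774550389253744128 +sqrt(7) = -82.93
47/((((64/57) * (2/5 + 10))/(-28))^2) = 187061175/692224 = 270.23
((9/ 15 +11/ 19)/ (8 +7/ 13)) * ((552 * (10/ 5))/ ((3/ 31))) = 16610048/ 10545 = 1575.16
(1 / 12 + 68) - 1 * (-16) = 1009 / 12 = 84.08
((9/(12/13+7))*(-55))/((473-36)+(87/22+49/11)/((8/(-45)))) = -1132560/7064461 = -0.16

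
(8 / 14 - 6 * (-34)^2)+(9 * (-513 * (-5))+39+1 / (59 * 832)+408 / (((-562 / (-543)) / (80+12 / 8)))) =4665242330415 / 96556096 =48316.39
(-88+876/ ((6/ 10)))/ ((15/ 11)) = 15092/ 15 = 1006.13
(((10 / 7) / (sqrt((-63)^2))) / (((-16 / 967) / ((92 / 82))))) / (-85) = 22241 / 1229508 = 0.02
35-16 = 19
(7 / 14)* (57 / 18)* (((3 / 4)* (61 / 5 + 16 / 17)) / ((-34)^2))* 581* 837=10320681231 / 1572160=6564.65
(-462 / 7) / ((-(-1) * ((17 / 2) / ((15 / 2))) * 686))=-495 / 5831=-0.08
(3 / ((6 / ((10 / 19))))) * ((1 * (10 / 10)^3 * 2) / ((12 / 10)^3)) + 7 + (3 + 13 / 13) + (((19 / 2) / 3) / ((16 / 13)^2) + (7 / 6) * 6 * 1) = 5356889 / 262656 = 20.40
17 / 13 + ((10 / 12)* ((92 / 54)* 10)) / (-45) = 0.99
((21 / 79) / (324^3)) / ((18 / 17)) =119 / 16121794176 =0.00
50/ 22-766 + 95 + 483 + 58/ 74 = -75272/ 407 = -184.94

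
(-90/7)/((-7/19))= 1710/49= 34.90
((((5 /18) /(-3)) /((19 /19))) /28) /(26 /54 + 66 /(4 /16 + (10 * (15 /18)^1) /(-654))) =-665 /56037368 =-0.00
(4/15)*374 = 1496/15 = 99.73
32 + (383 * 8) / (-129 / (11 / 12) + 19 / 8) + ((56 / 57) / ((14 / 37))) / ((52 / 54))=37740646 / 3007225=12.55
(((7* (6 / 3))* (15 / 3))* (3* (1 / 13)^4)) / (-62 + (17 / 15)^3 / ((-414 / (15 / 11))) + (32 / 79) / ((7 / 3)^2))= -832948231500 / 7015780257273203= -0.00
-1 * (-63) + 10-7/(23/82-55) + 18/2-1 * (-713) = 509677/641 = 795.13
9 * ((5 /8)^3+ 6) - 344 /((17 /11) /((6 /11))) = -567627 /8704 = -65.21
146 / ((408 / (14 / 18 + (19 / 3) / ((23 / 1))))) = 0.38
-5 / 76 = -0.07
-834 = -834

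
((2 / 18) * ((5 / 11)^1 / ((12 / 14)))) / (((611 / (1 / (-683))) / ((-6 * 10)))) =350 / 41313987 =0.00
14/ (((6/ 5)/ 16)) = 560/ 3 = 186.67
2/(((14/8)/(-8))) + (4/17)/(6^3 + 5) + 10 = 22570/26299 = 0.86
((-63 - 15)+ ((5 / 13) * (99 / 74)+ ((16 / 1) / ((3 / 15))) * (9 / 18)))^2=1300395721 / 925444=1405.16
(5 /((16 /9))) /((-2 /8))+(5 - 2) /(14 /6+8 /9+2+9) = -1413 /128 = -11.04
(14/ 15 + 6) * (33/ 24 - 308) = -31889/ 15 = -2125.93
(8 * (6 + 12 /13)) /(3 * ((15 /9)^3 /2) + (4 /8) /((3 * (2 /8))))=12960 /1781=7.28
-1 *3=-3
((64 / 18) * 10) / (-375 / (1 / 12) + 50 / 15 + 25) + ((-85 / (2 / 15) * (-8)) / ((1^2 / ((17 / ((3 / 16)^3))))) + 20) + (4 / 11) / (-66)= 38429478735610 / 2921787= 13152731.10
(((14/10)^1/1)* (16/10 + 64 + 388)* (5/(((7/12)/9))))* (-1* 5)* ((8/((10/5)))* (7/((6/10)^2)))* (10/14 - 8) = 138801600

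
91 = 91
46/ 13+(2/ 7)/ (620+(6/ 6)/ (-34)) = 6788322/ 1918189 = 3.54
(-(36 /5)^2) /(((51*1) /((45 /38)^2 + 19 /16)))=-403893 /153425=-2.63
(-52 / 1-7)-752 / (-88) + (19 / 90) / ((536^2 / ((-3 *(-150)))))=-159448235 / 3160256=-50.45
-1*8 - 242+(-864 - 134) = -1248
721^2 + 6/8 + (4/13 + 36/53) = 1432686583/2756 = 519842.74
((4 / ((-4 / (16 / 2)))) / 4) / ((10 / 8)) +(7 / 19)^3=-53157 / 34295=-1.55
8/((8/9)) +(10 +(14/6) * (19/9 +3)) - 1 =808/27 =29.93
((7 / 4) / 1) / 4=7 / 16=0.44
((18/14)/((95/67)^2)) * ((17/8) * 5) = 686817/101080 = 6.79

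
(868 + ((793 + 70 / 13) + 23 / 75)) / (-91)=-1625024 / 88725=-18.32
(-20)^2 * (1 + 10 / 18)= 5600 / 9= 622.22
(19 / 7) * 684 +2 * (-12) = 12828 / 7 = 1832.57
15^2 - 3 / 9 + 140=364.67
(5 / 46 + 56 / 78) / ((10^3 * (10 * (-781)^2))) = 1483 / 10942700340000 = 0.00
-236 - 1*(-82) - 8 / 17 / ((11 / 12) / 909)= -116062 / 187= -620.65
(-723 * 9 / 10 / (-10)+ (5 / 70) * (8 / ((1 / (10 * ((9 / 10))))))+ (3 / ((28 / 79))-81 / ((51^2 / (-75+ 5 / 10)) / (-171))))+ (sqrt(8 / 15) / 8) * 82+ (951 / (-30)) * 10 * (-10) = 41 * sqrt(30) / 30+ 144237134 / 50575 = 2859.43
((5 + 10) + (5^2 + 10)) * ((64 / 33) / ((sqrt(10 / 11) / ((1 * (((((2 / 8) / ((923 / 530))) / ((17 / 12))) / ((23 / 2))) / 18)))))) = 169600 * sqrt(110) / 35728407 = 0.05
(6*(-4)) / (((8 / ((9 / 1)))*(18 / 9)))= -27 / 2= -13.50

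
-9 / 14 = -0.64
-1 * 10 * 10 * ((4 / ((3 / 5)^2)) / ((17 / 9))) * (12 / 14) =-60000 / 119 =-504.20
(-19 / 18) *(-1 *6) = 19 / 3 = 6.33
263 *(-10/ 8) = -328.75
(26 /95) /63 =0.00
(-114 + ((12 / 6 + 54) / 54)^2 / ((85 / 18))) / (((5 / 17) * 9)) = -783322 / 18225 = -42.98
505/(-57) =-505/57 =-8.86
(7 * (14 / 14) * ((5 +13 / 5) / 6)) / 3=133 / 45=2.96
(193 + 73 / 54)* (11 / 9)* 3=115445 / 162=712.62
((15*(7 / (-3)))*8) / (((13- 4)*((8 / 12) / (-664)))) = 92960 / 3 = 30986.67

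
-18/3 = -6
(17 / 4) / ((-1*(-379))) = 17 / 1516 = 0.01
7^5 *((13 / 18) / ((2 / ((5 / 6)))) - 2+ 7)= 19244015 / 216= 89092.66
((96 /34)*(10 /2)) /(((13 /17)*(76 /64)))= 3840 /247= 15.55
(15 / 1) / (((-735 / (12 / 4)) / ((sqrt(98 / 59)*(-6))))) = 18*sqrt(118) / 413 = 0.47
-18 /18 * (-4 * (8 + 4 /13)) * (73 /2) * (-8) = -126144 /13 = -9703.38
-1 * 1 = -1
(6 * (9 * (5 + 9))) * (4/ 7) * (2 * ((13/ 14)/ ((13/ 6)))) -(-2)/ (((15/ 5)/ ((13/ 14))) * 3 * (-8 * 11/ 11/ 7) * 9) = 1679525/ 4536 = 370.27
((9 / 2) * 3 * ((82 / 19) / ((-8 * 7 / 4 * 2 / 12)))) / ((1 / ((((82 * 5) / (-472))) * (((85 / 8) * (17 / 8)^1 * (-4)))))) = -983763225 / 502208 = -1958.88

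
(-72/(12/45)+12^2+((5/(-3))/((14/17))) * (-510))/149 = 6343/1043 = 6.08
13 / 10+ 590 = 5913 / 10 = 591.30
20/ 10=2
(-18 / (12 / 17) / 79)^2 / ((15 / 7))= 6069 / 124820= 0.05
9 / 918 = 1 / 102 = 0.01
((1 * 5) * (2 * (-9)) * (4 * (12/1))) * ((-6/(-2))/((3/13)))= -56160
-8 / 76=-2 / 19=-0.11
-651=-651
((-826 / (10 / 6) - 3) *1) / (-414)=1.20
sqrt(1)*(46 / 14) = 23 / 7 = 3.29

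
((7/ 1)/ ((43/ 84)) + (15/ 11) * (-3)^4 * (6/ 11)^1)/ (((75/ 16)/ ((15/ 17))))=6153888/ 442255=13.91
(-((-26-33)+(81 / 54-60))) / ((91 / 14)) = 235 / 13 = 18.08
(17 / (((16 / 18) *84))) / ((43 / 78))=1989 / 4816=0.41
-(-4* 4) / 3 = 5.33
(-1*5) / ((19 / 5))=-25 / 19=-1.32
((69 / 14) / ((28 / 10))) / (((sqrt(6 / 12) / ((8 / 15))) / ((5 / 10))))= 23 * sqrt(2) / 49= 0.66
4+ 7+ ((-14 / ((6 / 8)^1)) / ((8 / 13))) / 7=20 / 3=6.67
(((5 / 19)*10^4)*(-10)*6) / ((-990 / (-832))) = -132695.37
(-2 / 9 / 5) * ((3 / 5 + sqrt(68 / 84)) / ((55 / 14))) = -0.02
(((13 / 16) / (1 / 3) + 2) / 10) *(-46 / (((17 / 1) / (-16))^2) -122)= -1669707 / 23120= -72.22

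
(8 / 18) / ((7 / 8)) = 32 / 63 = 0.51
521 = 521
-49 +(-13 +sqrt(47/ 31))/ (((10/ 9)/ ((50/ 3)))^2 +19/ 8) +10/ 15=-53.28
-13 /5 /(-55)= 13 /275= 0.05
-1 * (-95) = 95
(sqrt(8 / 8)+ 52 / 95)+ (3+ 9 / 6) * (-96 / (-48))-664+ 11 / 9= -557657 / 855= -652.23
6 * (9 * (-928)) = -50112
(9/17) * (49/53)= 0.49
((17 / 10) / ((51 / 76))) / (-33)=-38 / 495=-0.08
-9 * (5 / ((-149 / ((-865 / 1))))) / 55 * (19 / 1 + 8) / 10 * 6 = -126117 / 1639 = -76.95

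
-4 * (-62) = 248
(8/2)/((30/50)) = 20/3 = 6.67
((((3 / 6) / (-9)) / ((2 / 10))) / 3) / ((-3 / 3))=5 / 54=0.09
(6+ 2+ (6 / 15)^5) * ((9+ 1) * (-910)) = -9111648 / 125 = -72893.18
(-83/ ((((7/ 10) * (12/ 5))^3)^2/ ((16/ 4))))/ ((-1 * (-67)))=-20263671875/ 91941281712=-0.22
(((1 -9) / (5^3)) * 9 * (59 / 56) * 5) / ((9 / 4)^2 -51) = 2832 / 42875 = 0.07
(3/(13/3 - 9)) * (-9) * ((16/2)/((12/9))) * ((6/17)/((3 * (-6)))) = -81/119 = -0.68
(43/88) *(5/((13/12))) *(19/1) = 12255/286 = 42.85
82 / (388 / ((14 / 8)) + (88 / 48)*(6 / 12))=6888 / 18701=0.37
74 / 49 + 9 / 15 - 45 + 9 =-8303 / 245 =-33.89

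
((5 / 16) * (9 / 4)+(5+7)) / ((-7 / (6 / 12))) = -813 / 896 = -0.91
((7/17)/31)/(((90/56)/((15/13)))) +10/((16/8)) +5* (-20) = -1952339/20553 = -94.99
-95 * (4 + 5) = -855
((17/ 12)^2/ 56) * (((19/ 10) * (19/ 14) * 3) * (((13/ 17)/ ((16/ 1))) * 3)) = 79781/ 2007040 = 0.04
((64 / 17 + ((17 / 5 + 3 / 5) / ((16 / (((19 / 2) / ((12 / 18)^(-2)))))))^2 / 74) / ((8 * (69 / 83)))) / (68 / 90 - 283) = -639349415 / 317511994176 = -0.00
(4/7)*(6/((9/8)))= 64/21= 3.05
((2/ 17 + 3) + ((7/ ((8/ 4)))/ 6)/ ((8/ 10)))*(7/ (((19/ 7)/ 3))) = 153811/ 5168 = 29.76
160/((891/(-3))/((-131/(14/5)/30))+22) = 2096/2783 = 0.75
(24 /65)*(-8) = -192 /65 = -2.95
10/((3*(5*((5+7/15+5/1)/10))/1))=100/157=0.64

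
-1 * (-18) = 18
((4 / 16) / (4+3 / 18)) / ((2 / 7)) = 0.21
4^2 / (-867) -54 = -46834 / 867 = -54.02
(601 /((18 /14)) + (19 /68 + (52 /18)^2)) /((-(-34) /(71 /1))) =186175561 /187272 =994.15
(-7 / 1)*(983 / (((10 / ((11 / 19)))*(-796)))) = 0.50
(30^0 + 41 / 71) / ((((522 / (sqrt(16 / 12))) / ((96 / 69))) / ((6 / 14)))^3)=524288*sqrt(3) / 250863919897311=0.00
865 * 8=6920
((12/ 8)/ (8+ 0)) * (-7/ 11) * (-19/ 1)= 399/ 176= 2.27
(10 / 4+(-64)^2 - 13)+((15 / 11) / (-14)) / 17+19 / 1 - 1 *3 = 5368856 / 1309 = 4101.49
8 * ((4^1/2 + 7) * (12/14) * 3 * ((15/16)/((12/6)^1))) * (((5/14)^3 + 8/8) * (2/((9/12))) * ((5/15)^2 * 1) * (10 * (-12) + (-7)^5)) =-2185360335/4802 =-455093.78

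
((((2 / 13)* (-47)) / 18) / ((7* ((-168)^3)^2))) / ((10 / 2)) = -47 / 92068188125921280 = -0.00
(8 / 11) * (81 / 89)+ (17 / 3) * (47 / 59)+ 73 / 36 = 14979557 / 2079396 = 7.20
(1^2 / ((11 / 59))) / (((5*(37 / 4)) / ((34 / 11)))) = 8024 / 22385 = 0.36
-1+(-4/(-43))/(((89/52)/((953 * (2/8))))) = 45729/3827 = 11.95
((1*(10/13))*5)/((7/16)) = 800/91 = 8.79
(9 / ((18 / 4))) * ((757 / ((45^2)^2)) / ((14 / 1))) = 757 / 28704375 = 0.00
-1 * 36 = -36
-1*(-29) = 29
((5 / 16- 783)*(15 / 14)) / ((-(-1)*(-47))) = 26835 / 1504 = 17.84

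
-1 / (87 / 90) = -30 / 29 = -1.03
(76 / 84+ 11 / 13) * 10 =17.51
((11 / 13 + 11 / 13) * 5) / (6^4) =55 / 8424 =0.01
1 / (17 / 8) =8 / 17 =0.47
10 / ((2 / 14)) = 70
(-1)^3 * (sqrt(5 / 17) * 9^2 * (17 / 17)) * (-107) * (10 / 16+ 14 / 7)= 182007 * sqrt(85) / 136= 12338.39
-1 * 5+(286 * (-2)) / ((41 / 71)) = -40817 / 41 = -995.54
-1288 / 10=-644 / 5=-128.80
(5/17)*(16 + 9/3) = 95/17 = 5.59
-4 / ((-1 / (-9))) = -36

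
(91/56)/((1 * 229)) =13/1832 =0.01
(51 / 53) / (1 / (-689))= -663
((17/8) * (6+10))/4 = 17/2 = 8.50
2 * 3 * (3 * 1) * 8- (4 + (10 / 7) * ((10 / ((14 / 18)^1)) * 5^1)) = 2360 / 49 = 48.16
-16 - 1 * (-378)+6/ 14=2537/ 7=362.43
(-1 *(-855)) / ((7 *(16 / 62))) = 26505 / 56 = 473.30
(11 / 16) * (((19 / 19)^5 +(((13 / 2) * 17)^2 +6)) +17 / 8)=1075305 / 128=8400.82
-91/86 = -1.06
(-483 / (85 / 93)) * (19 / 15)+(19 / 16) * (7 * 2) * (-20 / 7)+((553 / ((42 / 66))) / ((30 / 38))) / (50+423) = -78350851 / 109650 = -714.55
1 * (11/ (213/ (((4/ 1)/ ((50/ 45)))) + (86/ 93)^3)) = 17695854/ 96454357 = 0.18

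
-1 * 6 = -6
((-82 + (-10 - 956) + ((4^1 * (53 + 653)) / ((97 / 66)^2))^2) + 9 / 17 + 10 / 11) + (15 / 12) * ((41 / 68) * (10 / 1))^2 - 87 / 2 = 7692192466088180151 / 4502953348784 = 1708254.98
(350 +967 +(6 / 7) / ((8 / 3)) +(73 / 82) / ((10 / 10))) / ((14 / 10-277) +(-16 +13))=-7566535 / 1599164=-4.73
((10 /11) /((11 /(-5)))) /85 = -10 /2057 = -0.00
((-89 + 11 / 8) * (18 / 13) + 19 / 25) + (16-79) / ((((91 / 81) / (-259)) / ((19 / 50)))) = 7018081 / 1300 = 5398.52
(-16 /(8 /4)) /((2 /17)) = -68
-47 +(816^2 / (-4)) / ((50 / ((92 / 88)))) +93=-944518 / 275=-3434.61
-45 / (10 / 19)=-171 / 2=-85.50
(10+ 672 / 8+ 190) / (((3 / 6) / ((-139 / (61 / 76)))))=-6000352 / 61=-98366.43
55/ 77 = 5/ 7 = 0.71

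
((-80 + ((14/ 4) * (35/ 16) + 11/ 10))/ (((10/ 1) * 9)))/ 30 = -11399/ 432000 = -0.03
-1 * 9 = -9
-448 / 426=-224 / 213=-1.05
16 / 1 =16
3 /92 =0.03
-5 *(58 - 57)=-5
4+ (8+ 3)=15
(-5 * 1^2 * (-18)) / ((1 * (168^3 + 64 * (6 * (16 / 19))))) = 285 / 15016192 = 0.00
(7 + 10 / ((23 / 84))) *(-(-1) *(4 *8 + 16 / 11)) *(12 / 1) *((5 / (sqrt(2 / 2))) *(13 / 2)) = 567840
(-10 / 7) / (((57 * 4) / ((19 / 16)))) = -5 / 672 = -0.01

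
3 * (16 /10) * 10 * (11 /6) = 88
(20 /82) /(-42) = -5 /861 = -0.01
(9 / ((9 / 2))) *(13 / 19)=26 / 19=1.37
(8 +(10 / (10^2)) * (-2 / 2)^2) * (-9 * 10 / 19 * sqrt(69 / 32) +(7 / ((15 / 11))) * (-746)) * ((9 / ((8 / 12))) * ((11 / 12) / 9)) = -8530137 / 200 - 8019 * sqrt(138) / 1216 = -42728.15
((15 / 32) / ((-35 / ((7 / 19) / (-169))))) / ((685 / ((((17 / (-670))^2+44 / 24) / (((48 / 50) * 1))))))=2469817 / 30332045153280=0.00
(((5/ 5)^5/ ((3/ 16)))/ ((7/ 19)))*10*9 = 9120/ 7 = 1302.86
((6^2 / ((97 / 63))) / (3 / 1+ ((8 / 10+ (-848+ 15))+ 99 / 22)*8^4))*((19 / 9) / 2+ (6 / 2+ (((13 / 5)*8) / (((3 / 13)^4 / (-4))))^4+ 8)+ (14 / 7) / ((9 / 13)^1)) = -557988169065863467523438810278 / 109229344426792125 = -5108409026842.04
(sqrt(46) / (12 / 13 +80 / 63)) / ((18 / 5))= 455 * sqrt(46) / 3592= 0.86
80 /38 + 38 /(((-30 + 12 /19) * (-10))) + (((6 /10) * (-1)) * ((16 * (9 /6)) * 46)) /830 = 31603573 /21999150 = 1.44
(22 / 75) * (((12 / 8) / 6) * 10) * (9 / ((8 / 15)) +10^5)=1760297 / 24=73345.71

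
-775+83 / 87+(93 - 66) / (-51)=-1145597 / 1479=-774.58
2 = 2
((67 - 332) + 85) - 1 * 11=-191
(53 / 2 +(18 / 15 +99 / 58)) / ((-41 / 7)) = -728 / 145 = -5.02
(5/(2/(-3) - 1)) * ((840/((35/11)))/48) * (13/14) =-429/28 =-15.32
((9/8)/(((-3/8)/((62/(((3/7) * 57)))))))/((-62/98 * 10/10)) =686/57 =12.04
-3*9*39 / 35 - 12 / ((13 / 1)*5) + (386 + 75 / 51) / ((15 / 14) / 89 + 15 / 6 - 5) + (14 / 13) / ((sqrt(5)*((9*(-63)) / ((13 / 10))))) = -446020501 / 2397850 - sqrt(5) / 2025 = -186.01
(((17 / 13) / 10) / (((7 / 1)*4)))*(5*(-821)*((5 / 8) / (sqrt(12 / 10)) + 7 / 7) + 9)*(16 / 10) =-69632 / 2275-13957*sqrt(30) / 4368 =-48.11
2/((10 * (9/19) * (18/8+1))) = 76/585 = 0.13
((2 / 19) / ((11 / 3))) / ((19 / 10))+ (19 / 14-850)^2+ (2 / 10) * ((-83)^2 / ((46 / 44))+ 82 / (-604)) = 9751572530254749 / 13515457340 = 721512.58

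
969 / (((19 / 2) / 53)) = 5406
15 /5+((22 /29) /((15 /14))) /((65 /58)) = 3541 /975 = 3.63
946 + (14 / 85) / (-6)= 241223 / 255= 945.97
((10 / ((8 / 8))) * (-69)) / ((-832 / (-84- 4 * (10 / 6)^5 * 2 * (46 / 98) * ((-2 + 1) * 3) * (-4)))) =-75710135 / 137592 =-550.25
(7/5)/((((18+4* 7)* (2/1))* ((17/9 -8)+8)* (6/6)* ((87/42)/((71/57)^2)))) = 247009/40933790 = 0.01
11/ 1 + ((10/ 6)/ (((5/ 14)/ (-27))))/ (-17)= 313/ 17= 18.41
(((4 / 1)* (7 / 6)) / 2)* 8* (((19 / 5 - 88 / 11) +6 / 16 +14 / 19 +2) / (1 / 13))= -75257 / 285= -264.06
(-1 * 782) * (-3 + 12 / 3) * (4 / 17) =-184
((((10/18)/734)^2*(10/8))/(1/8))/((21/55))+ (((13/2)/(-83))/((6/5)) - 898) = -68309705958349/76063188348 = -898.07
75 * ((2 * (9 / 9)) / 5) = 30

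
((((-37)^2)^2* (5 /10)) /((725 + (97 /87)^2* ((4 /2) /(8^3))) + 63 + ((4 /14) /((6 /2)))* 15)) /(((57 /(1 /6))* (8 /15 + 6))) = 756561312480 /1424110417891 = 0.53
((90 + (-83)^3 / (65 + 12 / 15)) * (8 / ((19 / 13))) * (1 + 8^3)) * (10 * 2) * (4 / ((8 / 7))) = -79447446000 / 47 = -1690371191.49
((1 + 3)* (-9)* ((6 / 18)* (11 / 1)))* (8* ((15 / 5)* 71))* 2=-449856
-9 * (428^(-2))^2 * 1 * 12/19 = -27/159392794816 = -0.00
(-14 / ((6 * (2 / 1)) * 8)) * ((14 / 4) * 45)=-22.97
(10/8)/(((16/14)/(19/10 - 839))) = -58597/64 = -915.58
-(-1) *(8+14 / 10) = 47 / 5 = 9.40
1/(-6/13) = -13/6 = -2.17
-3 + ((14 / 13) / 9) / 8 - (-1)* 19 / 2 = 3049 / 468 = 6.51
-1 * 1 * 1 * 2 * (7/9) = -14/9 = -1.56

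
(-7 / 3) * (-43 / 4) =301 / 12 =25.08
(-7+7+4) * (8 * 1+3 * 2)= 56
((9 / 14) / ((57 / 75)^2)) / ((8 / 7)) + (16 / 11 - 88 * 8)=-701.57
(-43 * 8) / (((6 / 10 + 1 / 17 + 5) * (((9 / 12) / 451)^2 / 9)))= -95159123840 / 481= -197836016.30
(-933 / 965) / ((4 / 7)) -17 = -18.69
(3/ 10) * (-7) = -21/ 10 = -2.10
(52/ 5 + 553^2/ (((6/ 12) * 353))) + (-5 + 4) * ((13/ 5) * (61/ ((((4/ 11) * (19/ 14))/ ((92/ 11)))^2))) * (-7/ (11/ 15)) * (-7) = -3041960.71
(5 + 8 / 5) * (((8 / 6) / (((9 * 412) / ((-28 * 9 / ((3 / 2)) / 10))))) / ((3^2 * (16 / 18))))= -77 / 15450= -0.00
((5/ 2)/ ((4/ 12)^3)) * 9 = 1215/ 2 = 607.50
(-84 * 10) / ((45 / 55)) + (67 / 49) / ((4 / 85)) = -997.61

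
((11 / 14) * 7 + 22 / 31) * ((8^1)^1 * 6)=9240 / 31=298.06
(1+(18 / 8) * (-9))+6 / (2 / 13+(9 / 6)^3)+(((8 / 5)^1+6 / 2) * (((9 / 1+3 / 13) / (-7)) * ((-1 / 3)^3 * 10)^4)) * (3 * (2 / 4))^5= -1793501657 / 97385652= -18.42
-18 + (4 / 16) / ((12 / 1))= -863 / 48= -17.98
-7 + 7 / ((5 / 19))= 98 / 5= 19.60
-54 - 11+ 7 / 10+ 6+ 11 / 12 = -3443 / 60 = -57.38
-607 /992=-0.61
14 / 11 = 1.27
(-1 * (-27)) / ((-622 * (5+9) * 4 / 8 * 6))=-9 / 8708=-0.00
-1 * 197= -197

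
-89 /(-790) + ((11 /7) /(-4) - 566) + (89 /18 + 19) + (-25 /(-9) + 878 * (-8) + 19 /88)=-16562811527 /2189880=-7563.34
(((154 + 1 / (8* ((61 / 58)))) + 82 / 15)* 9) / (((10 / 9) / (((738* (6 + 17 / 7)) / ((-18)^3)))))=-1412896777 / 1024800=-1378.70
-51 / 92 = -0.55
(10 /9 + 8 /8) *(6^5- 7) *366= 18008542 /3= 6002847.33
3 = 3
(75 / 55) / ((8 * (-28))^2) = 15 / 551936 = 0.00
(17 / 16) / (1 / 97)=1649 / 16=103.06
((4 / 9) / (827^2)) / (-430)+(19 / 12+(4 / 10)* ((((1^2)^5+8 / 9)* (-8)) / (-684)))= 1441244264261 / 905207388660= 1.59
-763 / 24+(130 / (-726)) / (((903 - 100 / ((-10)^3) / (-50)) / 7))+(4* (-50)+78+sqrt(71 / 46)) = -201646239889 / 1311153096+sqrt(3266) / 46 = -152.55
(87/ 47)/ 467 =87/ 21949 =0.00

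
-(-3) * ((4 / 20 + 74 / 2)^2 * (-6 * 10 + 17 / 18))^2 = 12522601210188 / 625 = 20036161936.30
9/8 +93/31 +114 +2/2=953/8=119.12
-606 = -606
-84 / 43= -1.95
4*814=3256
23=23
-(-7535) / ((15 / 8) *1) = 12056 / 3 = 4018.67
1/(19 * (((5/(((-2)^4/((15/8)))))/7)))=896/1425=0.63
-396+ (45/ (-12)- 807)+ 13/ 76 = -22925/ 19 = -1206.58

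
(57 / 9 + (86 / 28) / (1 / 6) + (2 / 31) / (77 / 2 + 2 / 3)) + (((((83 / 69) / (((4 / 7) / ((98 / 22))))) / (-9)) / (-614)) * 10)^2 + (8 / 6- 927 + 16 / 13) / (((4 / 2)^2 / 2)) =-20406510768259872857057 / 46648346325896755440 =-437.45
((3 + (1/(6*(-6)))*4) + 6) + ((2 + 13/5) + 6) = 877/45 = 19.49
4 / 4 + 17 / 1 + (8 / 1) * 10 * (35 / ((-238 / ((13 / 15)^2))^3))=1974334667632 / 109685795625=18.00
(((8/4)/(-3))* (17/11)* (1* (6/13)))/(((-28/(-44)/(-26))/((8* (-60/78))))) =-10880/91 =-119.56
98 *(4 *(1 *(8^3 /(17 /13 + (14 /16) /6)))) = 125239296 /907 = 138080.81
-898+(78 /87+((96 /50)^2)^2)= -10008555936 /11328125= -883.51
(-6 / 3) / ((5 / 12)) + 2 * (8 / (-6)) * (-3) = 16 / 5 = 3.20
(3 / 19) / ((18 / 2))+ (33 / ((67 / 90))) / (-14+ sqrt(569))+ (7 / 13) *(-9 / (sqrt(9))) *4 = -88521245 / 18518331+ 2970 *sqrt(569) / 24991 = -1.95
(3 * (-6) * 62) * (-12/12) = 1116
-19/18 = -1.06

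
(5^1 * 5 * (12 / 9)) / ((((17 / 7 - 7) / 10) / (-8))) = 1750 / 3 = 583.33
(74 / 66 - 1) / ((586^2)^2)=0.00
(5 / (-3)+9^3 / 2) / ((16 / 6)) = 2177 / 16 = 136.06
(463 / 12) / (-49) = -463 / 588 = -0.79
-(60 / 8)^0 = -1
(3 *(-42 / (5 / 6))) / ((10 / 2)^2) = -6.05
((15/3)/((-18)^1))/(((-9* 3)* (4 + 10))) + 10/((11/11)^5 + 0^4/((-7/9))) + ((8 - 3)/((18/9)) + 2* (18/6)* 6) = 48.50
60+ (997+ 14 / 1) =1071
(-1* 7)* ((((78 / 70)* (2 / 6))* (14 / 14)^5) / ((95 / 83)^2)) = -89557 / 45125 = -1.98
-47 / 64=-0.73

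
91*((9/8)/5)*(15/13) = 189/8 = 23.62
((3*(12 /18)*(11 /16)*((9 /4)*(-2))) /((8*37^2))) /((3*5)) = -33 /876160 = -0.00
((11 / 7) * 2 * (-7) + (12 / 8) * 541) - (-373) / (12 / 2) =2555 / 3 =851.67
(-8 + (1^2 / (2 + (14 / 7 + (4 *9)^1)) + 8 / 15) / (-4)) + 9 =413 / 480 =0.86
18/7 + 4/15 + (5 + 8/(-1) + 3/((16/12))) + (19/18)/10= 691/315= 2.19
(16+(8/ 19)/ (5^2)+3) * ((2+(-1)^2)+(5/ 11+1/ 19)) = 6621189/ 99275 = 66.70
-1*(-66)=66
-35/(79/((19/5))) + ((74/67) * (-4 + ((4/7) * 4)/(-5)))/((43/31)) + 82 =611526819/7965965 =76.77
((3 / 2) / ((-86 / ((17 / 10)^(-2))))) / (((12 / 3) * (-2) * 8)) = 75 / 795328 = 0.00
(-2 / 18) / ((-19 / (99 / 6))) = 0.10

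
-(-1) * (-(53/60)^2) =-2809/3600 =-0.78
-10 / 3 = -3.33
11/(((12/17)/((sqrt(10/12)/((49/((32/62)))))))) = 374 * sqrt(30)/13671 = 0.15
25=25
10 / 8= 5 / 4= 1.25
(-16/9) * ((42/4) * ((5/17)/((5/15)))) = -280/17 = -16.47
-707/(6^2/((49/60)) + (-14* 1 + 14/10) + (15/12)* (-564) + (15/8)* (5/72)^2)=2394524160/2281095263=1.05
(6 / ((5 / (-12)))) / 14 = -36 / 35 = -1.03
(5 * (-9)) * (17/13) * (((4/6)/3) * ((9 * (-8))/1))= 12240/13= 941.54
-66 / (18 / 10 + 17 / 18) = -5940 / 247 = -24.05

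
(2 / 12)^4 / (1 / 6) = 1 / 216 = 0.00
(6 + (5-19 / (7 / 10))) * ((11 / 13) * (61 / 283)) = -75823 / 25753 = -2.94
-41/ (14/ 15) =-615/ 14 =-43.93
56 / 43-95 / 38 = -103 / 86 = -1.20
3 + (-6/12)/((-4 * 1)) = 25/8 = 3.12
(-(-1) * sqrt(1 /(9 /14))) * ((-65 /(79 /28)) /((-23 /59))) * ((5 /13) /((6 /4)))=82600 * sqrt(14) /16353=18.90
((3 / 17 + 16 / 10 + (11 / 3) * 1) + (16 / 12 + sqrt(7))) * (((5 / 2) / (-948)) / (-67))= 5 * sqrt(7) / 127032 + 24 / 89981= 0.00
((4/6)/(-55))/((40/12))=-1/275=-0.00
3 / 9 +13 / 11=50 / 33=1.52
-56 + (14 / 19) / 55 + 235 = 187069 / 1045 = 179.01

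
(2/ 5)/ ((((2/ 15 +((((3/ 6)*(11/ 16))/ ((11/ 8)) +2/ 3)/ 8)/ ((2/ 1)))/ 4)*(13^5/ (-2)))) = -0.00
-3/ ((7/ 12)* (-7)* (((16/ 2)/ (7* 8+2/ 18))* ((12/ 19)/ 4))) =9595/ 294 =32.64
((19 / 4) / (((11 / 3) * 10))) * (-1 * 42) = -5.44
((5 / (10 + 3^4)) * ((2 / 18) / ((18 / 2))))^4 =625 / 2951927213752881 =0.00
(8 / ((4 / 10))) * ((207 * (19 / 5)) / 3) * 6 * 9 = 283176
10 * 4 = 40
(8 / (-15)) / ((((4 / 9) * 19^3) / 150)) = -180 / 6859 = -0.03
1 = 1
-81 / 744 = -27 / 248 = -0.11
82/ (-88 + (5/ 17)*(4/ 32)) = -11152/ 11963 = -0.93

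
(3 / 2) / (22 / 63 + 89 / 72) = 0.95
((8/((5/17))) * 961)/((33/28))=22178.72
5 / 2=2.50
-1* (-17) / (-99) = -17 / 99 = -0.17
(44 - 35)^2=81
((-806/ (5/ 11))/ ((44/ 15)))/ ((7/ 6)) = -3627/ 7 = -518.14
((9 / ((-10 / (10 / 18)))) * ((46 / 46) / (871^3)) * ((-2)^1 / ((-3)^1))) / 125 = -1 / 247791116625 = -0.00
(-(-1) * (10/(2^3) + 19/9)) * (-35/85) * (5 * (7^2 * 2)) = -207515/306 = -678.15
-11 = -11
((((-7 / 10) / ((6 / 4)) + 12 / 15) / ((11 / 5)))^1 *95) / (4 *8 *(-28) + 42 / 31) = -14725 / 915222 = -0.02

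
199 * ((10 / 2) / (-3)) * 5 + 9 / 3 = -4966 / 3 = -1655.33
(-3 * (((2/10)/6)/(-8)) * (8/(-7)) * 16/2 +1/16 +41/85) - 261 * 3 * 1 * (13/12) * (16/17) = -7596221/9520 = -797.92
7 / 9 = 0.78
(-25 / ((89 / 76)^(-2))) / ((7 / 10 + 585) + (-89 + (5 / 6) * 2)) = -2970375 / 43178488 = -0.07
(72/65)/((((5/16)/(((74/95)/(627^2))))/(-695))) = -1316608/269730175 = -0.00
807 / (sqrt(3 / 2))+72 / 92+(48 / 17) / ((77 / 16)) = 41226 / 30107+269 * sqrt(6) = 660.28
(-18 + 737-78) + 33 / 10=6443 / 10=644.30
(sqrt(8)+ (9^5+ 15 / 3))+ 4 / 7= 2* sqrt(2)+ 413382 / 7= 59057.40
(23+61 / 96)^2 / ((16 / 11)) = 56631971 / 147456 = 384.06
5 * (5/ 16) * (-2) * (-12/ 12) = 25/ 8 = 3.12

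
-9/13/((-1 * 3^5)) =1/351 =0.00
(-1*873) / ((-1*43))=873 / 43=20.30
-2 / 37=-0.05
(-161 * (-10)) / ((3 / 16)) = 25760 / 3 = 8586.67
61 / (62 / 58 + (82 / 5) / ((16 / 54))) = 35380 / 32723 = 1.08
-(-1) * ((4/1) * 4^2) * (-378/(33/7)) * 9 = -508032/11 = -46184.73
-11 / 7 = -1.57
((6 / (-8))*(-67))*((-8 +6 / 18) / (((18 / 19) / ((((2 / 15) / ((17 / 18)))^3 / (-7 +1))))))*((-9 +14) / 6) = 58558 / 368475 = 0.16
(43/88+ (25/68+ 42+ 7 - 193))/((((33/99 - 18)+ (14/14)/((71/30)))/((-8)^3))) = -2919197376/686851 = -4250.12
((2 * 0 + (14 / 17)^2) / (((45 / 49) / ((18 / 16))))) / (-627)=-2401 / 1812030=-0.00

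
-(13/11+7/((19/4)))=-555/209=-2.66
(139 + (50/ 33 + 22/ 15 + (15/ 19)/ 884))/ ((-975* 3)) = -0.05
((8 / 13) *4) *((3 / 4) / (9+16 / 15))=360 / 1963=0.18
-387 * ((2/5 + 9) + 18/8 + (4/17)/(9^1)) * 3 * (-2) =4609041/170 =27112.01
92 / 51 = 1.80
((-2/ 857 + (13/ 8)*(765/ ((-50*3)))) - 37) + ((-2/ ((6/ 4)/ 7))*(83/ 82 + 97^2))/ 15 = -49757437109/ 8432880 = -5900.41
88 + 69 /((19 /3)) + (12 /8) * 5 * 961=7306.39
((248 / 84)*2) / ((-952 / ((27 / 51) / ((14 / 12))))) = -279 / 99127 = -0.00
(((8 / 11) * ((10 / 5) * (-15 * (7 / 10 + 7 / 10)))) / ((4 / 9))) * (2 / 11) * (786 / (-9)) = 132048 / 121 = 1091.31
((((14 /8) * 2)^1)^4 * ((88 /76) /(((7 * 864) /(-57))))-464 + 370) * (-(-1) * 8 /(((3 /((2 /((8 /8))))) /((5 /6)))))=-1101745 /2592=-425.06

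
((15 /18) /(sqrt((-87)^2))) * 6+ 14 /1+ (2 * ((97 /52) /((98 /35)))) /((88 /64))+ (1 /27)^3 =8585838922 /571377807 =15.03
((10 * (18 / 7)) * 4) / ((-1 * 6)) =-120 / 7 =-17.14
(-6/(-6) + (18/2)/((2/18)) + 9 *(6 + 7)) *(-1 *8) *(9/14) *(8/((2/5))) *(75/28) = -2686500/49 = -54826.53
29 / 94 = 0.31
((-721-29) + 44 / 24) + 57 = -4147 / 6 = -691.17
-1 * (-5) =5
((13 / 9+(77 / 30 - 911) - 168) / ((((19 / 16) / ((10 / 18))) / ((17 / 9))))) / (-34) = 386996 / 13851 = 27.94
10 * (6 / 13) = 60 / 13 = 4.62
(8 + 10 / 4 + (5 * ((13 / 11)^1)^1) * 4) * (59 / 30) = 67.13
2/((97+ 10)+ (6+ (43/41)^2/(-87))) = 146247/8262031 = 0.02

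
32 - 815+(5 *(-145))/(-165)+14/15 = -42772/55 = -777.67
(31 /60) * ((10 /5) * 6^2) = 186 /5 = 37.20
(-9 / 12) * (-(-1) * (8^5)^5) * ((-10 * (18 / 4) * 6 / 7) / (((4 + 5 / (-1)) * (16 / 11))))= -5259535670296067356753920 / 7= -751362238613723908107702.90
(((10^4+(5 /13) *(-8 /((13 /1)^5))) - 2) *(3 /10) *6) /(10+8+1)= 434325927078 /458546855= 947.18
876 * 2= 1752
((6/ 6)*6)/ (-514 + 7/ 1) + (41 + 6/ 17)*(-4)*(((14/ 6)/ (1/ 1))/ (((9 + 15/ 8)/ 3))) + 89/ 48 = -139478801/ 1333072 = -104.63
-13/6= -2.17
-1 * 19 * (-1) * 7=133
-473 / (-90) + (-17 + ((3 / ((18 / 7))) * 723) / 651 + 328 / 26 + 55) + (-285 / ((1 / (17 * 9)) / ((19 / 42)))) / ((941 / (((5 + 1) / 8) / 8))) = 422021955431 / 7645135680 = 55.20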